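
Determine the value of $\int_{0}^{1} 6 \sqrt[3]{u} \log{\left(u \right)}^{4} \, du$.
$\frac{2187}{64}$

Consider the simpler parametrised integral
$$J(a) = \int_{0}^{1} 6 u^{a} \, du = \frac{6}{a + 1}.$$

Differentiating under the integral sign brings down a factor of $\ln u$:
$$\frac{dJ}{da} = \int_{0}^{1} 6 u^{a} \log{\left(u \right)} \, du = - \frac{6}{\left(a + 1\right)^{2}}.$$

Repeating $4$ times in total — each differentiation brings down another $\ln u$ — gives
$$\frac{d^{4}J}{da^{4}} = \int_{0}^{1} 6 u^{a} \log{\left(u \right)}^{4} \, du = \frac{144}{\left(a + 1\right)^{5}},$$
and the integrand here is exactly the target integrand, so $I = \frac{144}{\left(a + 1\right)^{5}}$.

Setting $a = \frac{1}{3}$:
$$I = \frac{2187}{64}.$$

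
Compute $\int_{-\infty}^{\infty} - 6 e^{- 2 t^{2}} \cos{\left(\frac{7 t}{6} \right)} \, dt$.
$- \frac{3 \sqrt{2} \sqrt{\pi}}{e^{\frac{49}{288}}}$

Define $I(b) = \int_{-\infty}^{\infty} - 6 e^{- 2 t^{2}} \cos{\left(b t \right)} \, dt$.

Differentiating under the integral sign,
$$I'(b) = \int_{-\infty}^{\infty} 6 t e^{- 2 t^{2}} \sin{\left(b t \right)} \, dt.$$

Integrate $\int_{-\infty}^{\infty} t \sin(b t)\, e^{- 2 t^{2}}\, dt$ by parts with $u = \sin(b t)$ and $dv = t\, e^{- 2 t^{2}}\, dt$, giving $v = - \frac{e^{- 2 t^{2}}}{4}$. The boundary term vanishes and
$$\int_{-\infty}^{\infty} t \sin(b t)\, e^{- 2 t^{2}}\, dt = \frac{b}{4} \int_{-\infty}^{\infty} \cos(b t)\, e^{- 2 t^{2}}\, dt,$$
so $I'(b) = - \frac{b}{4}\, I(b)$.

This is a separable first-order ODE; solving with the initial condition $I(0) = \int_{-\infty}^{\infty} - 6 e^{- 2 t^{2}}\,dt = - 3 \sqrt{2} \sqrt{\pi}$ gives
$$I(b) = - 3 \sqrt{2} \sqrt{\pi} e^{- \frac{b^{2}}{8}}.$$

Setting $b = \frac{7}{6}$:
$$I = - \frac{3 \sqrt{2} \sqrt{\pi}}{e^{\frac{49}{288}}}.$$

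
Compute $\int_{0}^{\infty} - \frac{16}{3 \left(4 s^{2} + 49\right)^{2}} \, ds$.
$- \frac{2 \pi}{1029}$

Start from the standard arctangent integral
$$J(a) = \int_{0}^{\infty} - \frac{1}{3 \left(a^{2} + s^{2}\right)} \, ds = - \frac{\pi}{6 a}.$$

Differentiating under the integral sign with respect to $a$,
$$\frac{dJ}{da} = \int_{0}^{\infty} \frac{2 a}{3 \left(a^{2} + s^{2}\right)^{2}} \, ds = \frac{\pi}{6 a^{2}},$$
so $\int_{0}^{\infty} - \frac{1}{3 \left(a^{2} + s^{2}\right)^{2}} \, ds = - \frac{\pi}{12 a^{3}}$.

Setting $a = \frac{7}{2}$:
$$I = - \frac{2 \pi}{1029}.$$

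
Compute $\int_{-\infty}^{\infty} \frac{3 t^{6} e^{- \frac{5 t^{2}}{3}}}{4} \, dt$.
$\frac{243 \sqrt{15} \sqrt{\pi}}{4000}$

Start from the elementary integral
$$J(a) = \int_{-\infty}^{\infty} \frac{3 e^{- a t^{2}}}{4} \, dt = \frac{3 \sqrt{\pi}}{4 \sqrt{a}}.$$

Differentiating under the integral sign brings down a factor of $(-t^2)$:
$$\frac{dJ}{da} = \int_{-\infty}^{\infty} - \frac{3 t^{2} e^{- a t^{2}}}{4} \, dt = - \frac{3 \sqrt{\pi}}{8 a^{\frac{3}{2}}}.$$

Repeating $3$ times in total — each differentiation brings down another $(-t^2)$ — gives
$$\frac{d^{3}J}{da^{3}} = \int_{-\infty}^{\infty} - \frac{3 t^{6} e^{- a t^{2}}}{4} \, dt = - \frac{45 \sqrt{\pi}}{32 a^{\frac{7}{2}}},$$
and the integrand here is $(-1)^{3}$ times the target integrand, so $I = (-1)^{3}\,\frac{d^{3}J}{da^{3}} = \frac{45 \sqrt{\pi}}{32 a^{\frac{7}{2}}}$.

Setting $a = \frac{5}{3}$:
$$I = \frac{243 \sqrt{15} \sqrt{\pi}}{4000}.$$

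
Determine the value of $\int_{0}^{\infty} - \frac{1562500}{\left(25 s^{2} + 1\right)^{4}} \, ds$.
$- \frac{390625 \pi}{8}$

Begin with the known result
$$J(a) = \int_{0}^{\infty} - \frac{4}{a^{2} + s^{2}} \, ds = - \frac{2 \pi}{a}.$$

Differentiating under the integral sign with respect to $a$,
$$\frac{dJ}{da} = \int_{0}^{\infty} \frac{8 a}{\left(a^{2} + s^{2}\right)^{2}} \, ds = \frac{2 \pi}{a^{2}},$$
so $\int_{0}^{\infty} - \frac{4}{\left(a^{2} + s^{2}\right)^{2}} \, ds = - \frac{\pi}{a^{3}}$.

Repeating — each differentiation of $1/(s^2+a^2)^j$ produces $-2ja/(s^2+a^2)^{j+1}$ — and dividing through by $-2ja$ at each step yields, after $3$ differentiations in total,
$$\int_{0}^{\infty} - \frac{4}{\left(a^{2} + s^{2}\right)^{4}} \, ds = - \frac{5 \pi}{8 a^{7}}.$$

Setting $a = \frac{1}{5}$:
$$I = - \frac{390625 \pi}{8}.$$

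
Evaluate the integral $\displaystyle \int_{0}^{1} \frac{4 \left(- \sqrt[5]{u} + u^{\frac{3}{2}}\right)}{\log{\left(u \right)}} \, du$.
$\log{\left(\frac{390625}{20736} \right)}$

Replace the exponent $\frac{3}{2}$ by a parameter $a$: let $I(a) = \int_{0}^{1} \frac{4 \left(- \sqrt[5]{u} + u^{a}\right)}{\log{\left(u \right)}} \, du$.

Since $\dfrac{\partial}{\partial a}\,u^{a} = u^{a} \ln u$, the $\ln u$ in the denominator cancels and
$$\frac{dI}{da} = \int_{0}^{1} 4 u^{a} \, du = 4 \left[\frac{u^{a+1}}{a+1}\right]_0^1 = \frac{4}{a + 1}.$$

Integrating with respect to $a$ gives $I(a) = \log{\left(\frac{625 \left(a + 1\right)^{4}}{1296} \right)} + C$.

At $a = \frac{1}{5}$ the integrand is identically $0$, so $I(\frac{1}{5}) = 0$. The closed form gives $0$, hence $C = 0$.

Setting $a = \frac{3}{2}$:
$$I = \log{\left(\frac{390625}{20736} \right)}.$$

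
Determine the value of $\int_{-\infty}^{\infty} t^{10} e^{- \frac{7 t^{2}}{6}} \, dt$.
$\frac{32805 \sqrt{42} \sqrt{\pi}}{16807}$

Begin with the known integral
$$J(a) = \int_{-\infty}^{\infty} e^{- a t^{2}} \, dt = \frac{\sqrt{\pi}}{\sqrt{a}}.$$

Differentiating under the integral sign brings down a factor of $(-t^2)$:
$$\frac{dJ}{da} = \int_{-\infty}^{\infty} - t^{2} e^{- a t^{2}} \, dt = - \frac{\sqrt{\pi}}{2 a^{\frac{3}{2}}}.$$

Repeating $5$ times in total — each differentiation brings down another $(-t^2)$ — gives
$$\frac{d^{5}J}{da^{5}} = \int_{-\infty}^{\infty} - t^{10} e^{- a t^{2}} \, dt = - \frac{945 \sqrt{\pi}}{32 a^{\frac{11}{2}}},$$
and the integrand here is $(-1)^{5}$ times the target integrand, so $I = (-1)^{5}\,\frac{d^{5}J}{da^{5}} = \frac{945 \sqrt{\pi}}{32 a^{\frac{11}{2}}}$.

Setting $a = \frac{7}{6}$:
$$I = \frac{32805 \sqrt{42} \sqrt{\pi}}{16807}.$$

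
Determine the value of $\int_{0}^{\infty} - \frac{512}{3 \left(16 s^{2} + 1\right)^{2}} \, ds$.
$- \frac{32 \pi}{3}$

Begin with the known result
$$J(a) = \int_{0}^{\infty} - \frac{2}{3 \left(a^{2} + s^{2}\right)} \, ds = - \frac{\pi}{3 a}.$$

Differentiating under the integral sign with respect to $a$,
$$\frac{dJ}{da} = \int_{0}^{\infty} \frac{4 a}{3 \left(a^{2} + s^{2}\right)^{2}} \, ds = \frac{\pi}{3 a^{2}},$$
so $\int_{0}^{\infty} - \frac{2}{3 \left(a^{2} + s^{2}\right)^{2}} \, ds = - \frac{\pi}{6 a^{3}}$.

Setting $a = \frac{1}{4}$:
$$I = - \frac{32 \pi}{3}.$$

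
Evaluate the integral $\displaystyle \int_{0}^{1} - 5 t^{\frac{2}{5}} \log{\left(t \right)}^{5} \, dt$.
$\frac{9375000}{117649}$

Begin with the known integral
$$J(a) = \int_{0}^{1} - 5 t^{a} \, dt = - \frac{5}{a + 1}.$$

Differentiating under the integral sign brings down a factor of $\ln t$:
$$\frac{dJ}{da} = \int_{0}^{1} - 5 t^{a} \log{\left(t \right)} \, dt = \frac{5}{\left(a + 1\right)^{2}}.$$

Repeating $5$ times in total — each differentiation brings down another $\ln t$ — gives
$$\frac{d^{5}J}{da^{5}} = \int_{0}^{1} - 5 t^{a} \log{\left(t \right)}^{5} \, dt = \frac{600}{\left(a + 1\right)^{6}},$$
and the integrand here is exactly the target integrand, so $I = \frac{600}{\left(a + 1\right)^{6}}$.

Setting $a = \frac{2}{5}$:
$$I = \frac{9375000}{117649}.$$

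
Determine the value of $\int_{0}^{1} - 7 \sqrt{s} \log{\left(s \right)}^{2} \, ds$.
$- \frac{112}{27}$

Start from the elementary integral
$$J(a) = \int_{0}^{1} - 7 s^{a} \, ds = - \frac{7}{a + 1}.$$

Differentiating under the integral sign brings down a factor of $\ln s$:
$$\frac{dJ}{da} = \int_{0}^{1} - 7 s^{a} \log{\left(s \right)} \, ds = \frac{7}{\left(a + 1\right)^{2}}.$$

Repeating twice in total — each differentiation brings down another $\ln s$ — gives
$$\frac{d^{2}J}{da^{2}} = \int_{0}^{1} - 7 s^{a} \log{\left(s \right)}^{2} \, ds = - \frac{14}{\left(a + 1\right)^{3}},$$
and the integrand here is exactly the target integrand, so $I = - \frac{14}{\left(a + 1\right)^{3}}$.

Setting $a = \frac{1}{2}$:
$$I = - \frac{112}{27}.$$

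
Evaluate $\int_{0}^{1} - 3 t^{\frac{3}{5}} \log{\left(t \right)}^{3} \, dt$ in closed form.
$\frac{5625}{2048}$

Start from the elementary integral
$$J(a) = \int_{0}^{1} - 3 t^{a} \, dt = - \frac{3}{a + 1}.$$

Differentiating under the integral sign brings down a factor of $\ln t$:
$$\frac{dJ}{da} = \int_{0}^{1} - 3 t^{a} \log{\left(t \right)} \, dt = \frac{3}{\left(a + 1\right)^{2}}.$$

Repeating $3$ times in total — each differentiation brings down another $\ln t$ — gives
$$\frac{d^{3}J}{da^{3}} = \int_{0}^{1} - 3 t^{a} \log{\left(t \right)}^{3} \, dt = \frac{18}{\left(a + 1\right)^{4}},$$
and the integrand here is exactly the target integrand, so $I = \frac{18}{\left(a + 1\right)^{4}}$.

Setting $a = \frac{3}{5}$:
$$I = \frac{5625}{2048}.$$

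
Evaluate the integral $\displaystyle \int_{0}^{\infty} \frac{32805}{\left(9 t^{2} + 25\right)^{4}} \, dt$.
$\frac{2187 \pi}{100000}$

Begin with the known result
$$J(a) = \int_{0}^{\infty} \frac{5}{a^{2} + t^{2}} \, dt = \frac{5 \pi}{2 a}.$$

Differentiating under the integral sign with respect to $a$,
$$\frac{dJ}{da} = \int_{0}^{\infty} - \frac{10 a}{\left(a^{2} + t^{2}\right)^{2}} \, dt = - \frac{5 \pi}{2 a^{2}},$$
so $\int_{0}^{\infty} \frac{5}{\left(a^{2} + t^{2}\right)^{2}} \, dt = \frac{5 \pi}{4 a^{3}}$.

Repeating — each differentiation of $1/(t^2+a^2)^j$ produces $-2ja/(t^2+a^2)^{j+1}$ — and dividing through by $-2ja$ at each step yields, after $3$ differentiations in total,
$$\int_{0}^{\infty} \frac{5}{\left(a^{2} + t^{2}\right)^{4}} \, dt = \frac{25 \pi}{32 a^{7}}.$$

Setting $a = \frac{5}{3}$:
$$I = \frac{2187 \pi}{100000}.$$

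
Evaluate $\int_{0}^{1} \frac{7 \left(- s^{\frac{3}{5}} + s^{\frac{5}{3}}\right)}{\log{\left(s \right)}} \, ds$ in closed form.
$\log{\left(\frac{78125}{2187} \right)}$

Consider the one-parameter family: let $I(a) = \int_{0}^{1} \frac{7 \left(- s^{\frac{3}{5}} + s^{a}\right)}{\log{\left(s \right)}} \, ds$.

Since $\dfrac{\partial}{\partial a}\,s^{a} = s^{a} \ln s$, the $\ln s$ in the denominator cancels and
$$\frac{dI}{da} = \int_{0}^{1} 7 s^{a} \, ds = 7 \left[\frac{s^{a+1}}{a+1}\right]_0^1 = \frac{7}{a + 1}.$$

Integrating with respect to $a$ gives $I(a) = \log{\left(\frac{78125 \left(a + 1\right)^{7}}{2097152} \right)} + C$.

At $a = \frac{3}{5}$ the integrand is identically $0$, so $I(\frac{3}{5}) = 0$. The closed form gives $0$, hence $C = 0$.

Setting $a = \frac{5}{3}$:
$$I = \log{\left(\frac{78125}{2187} \right)}.$$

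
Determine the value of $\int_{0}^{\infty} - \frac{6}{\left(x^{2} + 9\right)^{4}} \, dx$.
$- \frac{5 \pi}{11664}$

Start from the standard arctangent integral
$$J(a) = \int_{0}^{\infty} - \frac{6}{a^{2} + x^{2}} \, dx = - \frac{3 \pi}{a}.$$

Differentiating under the integral sign with respect to $a$,
$$\frac{dJ}{da} = \int_{0}^{\infty} \frac{12 a}{\left(a^{2} + x^{2}\right)^{2}} \, dx = \frac{3 \pi}{a^{2}},$$
so $\int_{0}^{\infty} - \frac{6}{\left(a^{2} + x^{2}\right)^{2}} \, dx = - \frac{3 \pi}{2 a^{3}}$.

Repeating — each differentiation of $1/(x^2+a^2)^j$ produces $-2ja/(x^2+a^2)^{j+1}$ — and dividing through by $-2ja$ at each step yields, after $3$ differentiations in total,
$$\int_{0}^{\infty} - \frac{6}{\left(a^{2} + x^{2}\right)^{4}} \, dx = - \frac{15 \pi}{16 a^{7}}.$$

Setting $a = 3$:
$$I = - \frac{5 \pi}{11664}.$$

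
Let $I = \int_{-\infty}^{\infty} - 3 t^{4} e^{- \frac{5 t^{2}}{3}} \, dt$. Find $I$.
$- \frac{81 \sqrt{15} \sqrt{\pi}}{500}$

Begin with the known integral
$$J(a) = \int_{-\infty}^{\infty} - 3 e^{- a t^{2}} \, dt = - \frac{3 \sqrt{\pi}}{\sqrt{a}}.$$

Differentiating under the integral sign brings down a factor of $(-t^2)$:
$$\frac{dJ}{da} = \int_{-\infty}^{\infty} 3 t^{2} e^{- a t^{2}} \, dt = \frac{3 \sqrt{\pi}}{2 a^{\frac{3}{2}}}.$$

Repeating twice in total — each differentiation brings down another $(-t^2)$ — gives
$$\frac{d^{2}J}{da^{2}} = \int_{-\infty}^{\infty} - 3 t^{4} e^{- a t^{2}} \, dt = - \frac{9 \sqrt{\pi}}{4 a^{\frac{5}{2}}},$$
and the integrand here is exactly the target integrand, so $I = - \frac{9 \sqrt{\pi}}{4 a^{\frac{5}{2}}}$.

Setting $a = \frac{5}{3}$:
$$I = - \frac{81 \sqrt{15} \sqrt{\pi}}{500}.$$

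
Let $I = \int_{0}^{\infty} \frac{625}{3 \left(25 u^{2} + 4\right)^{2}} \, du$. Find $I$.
$\frac{125 \pi}{96}$

Begin with the known result
$$J(a) = \int_{0}^{\infty} \frac{1}{3 \left(a^{2} + u^{2}\right)} \, du = \frac{\pi}{6 a}.$$

Differentiating under the integral sign with respect to $a$,
$$\frac{dJ}{da} = \int_{0}^{\infty} - \frac{2 a}{3 \left(a^{2} + u^{2}\right)^{2}} \, du = - \frac{\pi}{6 a^{2}},$$
so $\int_{0}^{\infty} \frac{1}{3 \left(a^{2} + u^{2}\right)^{2}} \, du = \frac{\pi}{12 a^{3}}$.

Setting $a = \frac{2}{5}$:
$$I = \frac{125 \pi}{96}.$$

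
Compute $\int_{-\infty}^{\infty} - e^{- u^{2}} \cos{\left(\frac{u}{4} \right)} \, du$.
$- \frac{\sqrt{\pi}}{e^{\frac{1}{64}}}$

Define $I(b) = \int_{-\infty}^{\infty} - e^{- u^{2}} \cos{\left(b u \right)} \, du$.

Differentiating under the integral sign,
$$I'(b) = \int_{-\infty}^{\infty} u e^{- u^{2}} \sin{\left(b u \right)} \, du.$$

Integrate $\int_{-\infty}^{\infty} u \sin(b u)\, e^{- u^{2}}\, du$ by parts with $w = \sin(b u)$ and $dv = u\, e^{- u^{2}}\, du$, giving $v = - \frac{e^{- u^{2}}}{2}$. The boundary term vanishes and
$$\int_{-\infty}^{\infty} u \sin(b u)\, e^{- u^{2}}\, du = \frac{b}{2} \int_{-\infty}^{\infty} \cos(b u)\, e^{- u^{2}}\, du,$$
so $I'(b) = - \frac{b}{2}\, I(b)$.

This is a separable first-order ODE; solving with the initial condition $I(0) = \int_{-\infty}^{\infty} - e^{- u^{2}}\,du = - \sqrt{\pi}$ gives
$$I(b) = - \sqrt{\pi} e^{- \frac{b^{2}}{4}}.$$

Setting $b = \frac{1}{4}$:
$$I = - \frac{\sqrt{\pi}}{e^{\frac{1}{64}}}.$$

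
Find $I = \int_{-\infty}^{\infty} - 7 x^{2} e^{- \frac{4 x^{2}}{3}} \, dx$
$- \frac{21 \sqrt{3} \sqrt{\pi}}{16}$

Begin with the known integral
$$J(a) = \int_{-\infty}^{\infty} - 7 e^{- a x^{2}} \, dx = - \frac{7 \sqrt{\pi}}{\sqrt{a}}.$$

Differentiating under the integral sign brings down a factor of $(-x^2)$:
$$\frac{dJ}{da} = \int_{-\infty}^{\infty} 7 x^{2} e^{- a x^{2}} \, dx = \frac{7 \sqrt{\pi}}{2 a^{\frac{3}{2}}}.$$

The integral on the left is $-I$, so $I = - \frac{7 \sqrt{\pi}}{2 a^{\frac{3}{2}}}$.

Setting $a = \frac{4}{3}$:
$$I = - \frac{21 \sqrt{3} \sqrt{\pi}}{16}.$$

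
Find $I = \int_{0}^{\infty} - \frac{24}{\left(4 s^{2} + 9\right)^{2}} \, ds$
$- \frac{\pi}{9}$

Start from the standard arctangent integral
$$J(a) = \int_{0}^{\infty} - \frac{3}{2 \left(a^{2} + s^{2}\right)} \, ds = - \frac{3 \pi}{4 a}.$$

Differentiating under the integral sign with respect to $a$,
$$\frac{dJ}{da} = \int_{0}^{\infty} \frac{3 a}{\left(a^{2} + s^{2}\right)^{2}} \, ds = \frac{3 \pi}{4 a^{2}},$$
so $\int_{0}^{\infty} - \frac{3}{2 \left(a^{2} + s^{2}\right)^{2}} \, ds = - \frac{3 \pi}{8 a^{3}}$.

Setting $a = \frac{3}{2}$:
$$I = - \frac{\pi}{9}.$$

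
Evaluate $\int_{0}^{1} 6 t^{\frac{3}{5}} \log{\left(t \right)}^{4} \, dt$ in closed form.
$\frac{28125}{2048}$

Consider the simpler parametrised integral
$$J(a) = \int_{0}^{1} 6 t^{a} \, dt = \frac{6}{a + 1}.$$

Differentiating under the integral sign brings down a factor of $\ln t$:
$$\frac{dJ}{da} = \int_{0}^{1} 6 t^{a} \log{\left(t \right)} \, dt = - \frac{6}{\left(a + 1\right)^{2}}.$$

Repeating $4$ times in total — each differentiation brings down another $\ln t$ — gives
$$\frac{d^{4}J}{da^{4}} = \int_{0}^{1} 6 t^{a} \log{\left(t \right)}^{4} \, dt = \frac{144}{\left(a + 1\right)^{5}},$$
and the integrand here is exactly the target integrand, so $I = \frac{144}{\left(a + 1\right)^{5}}$.

Setting $a = \frac{3}{5}$:
$$I = \frac{28125}{2048}.$$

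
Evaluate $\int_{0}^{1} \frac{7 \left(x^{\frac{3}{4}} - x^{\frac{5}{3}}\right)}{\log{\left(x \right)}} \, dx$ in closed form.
$- \log{\left(\frac{34359738368}{1801088541} \right)}$

Introduce a parameter $a$ in the exponent: let $I(a) = \int_{0}^{1} \frac{7 \left(x^{\frac{3}{4}} - x^{a}\right)}{\log{\left(x \right)}} \, dx$.

Since $\dfrac{\partial}{\partial a}\,x^{a} = x^{a} \ln x$, the $\ln x$ in the denominator cancels and
$$\frac{dI}{da} = \int_{0}^{1} -7 x^{a} \, dx = -7 \left[\frac{x^{a+1}}{a+1}\right]_0^1 = - \frac{7}{a + 1}.$$

Integrating with respect to $a$ gives $I(a) = - \log{\left(\frac{16384 \left(a + 1\right)^{7}}{823543} \right)} + C$.

At $a = \frac{3}{4}$ the integrand is identically $0$, so $I(\frac{3}{4}) = 0$. The closed form gives $0$, hence $C = 0$.

Setting $a = \frac{5}{3}$:
$$I = - \log{\left(\frac{34359738368}{1801088541} \right)}.$$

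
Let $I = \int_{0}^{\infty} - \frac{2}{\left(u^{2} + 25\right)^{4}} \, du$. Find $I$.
$- \frac{\pi}{250000}$

Start from the standard arctangent integral
$$J(a) = \int_{0}^{\infty} - \frac{2}{a^{2} + u^{2}} \, du = - \frac{\pi}{a}.$$

Differentiating under the integral sign with respect to $a$,
$$\frac{dJ}{da} = \int_{0}^{\infty} \frac{4 a}{\left(a^{2} + u^{2}\right)^{2}} \, du = \frac{\pi}{a^{2}},$$
so $\int_{0}^{\infty} - \frac{2}{\left(a^{2} + u^{2}\right)^{2}} \, du = - \frac{\pi}{2 a^{3}}$.

Repeating — each differentiation of $1/(u^2+a^2)^j$ produces $-2ja/(u^2+a^2)^{j+1}$ — and dividing through by $-2ja$ at each step yields, after $3$ differentiations in total,
$$\int_{0}^{\infty} - \frac{2}{\left(a^{2} + u^{2}\right)^{4}} \, du = - \frac{5 \pi}{16 a^{7}}.$$

Setting $a = 5$:
$$I = - \frac{\pi}{250000}.$$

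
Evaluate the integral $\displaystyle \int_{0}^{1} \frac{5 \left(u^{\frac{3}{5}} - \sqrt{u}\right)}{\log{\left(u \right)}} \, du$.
$\log{\left(\frac{1048576}{759375} \right)}$

Consider the one-parameter family: let $I(a) = \int_{0}^{1} \frac{5 \left(- \sqrt{u} + u^{a}\right)}{\log{\left(u \right)}} \, du$.

Since $\dfrac{\partial}{\partial a}\,u^{a} = u^{a} \ln u$, the $\ln u$ in the denominator cancels and
$$\frac{dI}{da} = \int_{0}^{1} 5 u^{a} \, du = 5 \left[\frac{u^{a+1}}{a+1}\right]_0^1 = \frac{5}{a + 1}.$$

Integrating with respect to $a$ gives $I(a) = \log{\left(\frac{32 \left(a + 1\right)^{5}}{243} \right)} + C$.

At $a = \frac{1}{2}$ the integrand is identically $0$, so $I(\frac{1}{2}) = 0$. The closed form gives $0$, hence $C = 0$.

Setting $a = \frac{3}{5}$:
$$I = \log{\left(\frac{1048576}{759375} \right)}.$$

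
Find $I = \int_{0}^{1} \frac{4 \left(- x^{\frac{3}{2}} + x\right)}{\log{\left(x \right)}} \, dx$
$\log{\left(\frac{256}{625} \right)}$

Consider the one-parameter family: let $I(a) = \int_{0}^{1} \frac{4 \left(x - x^{a}\right)}{\log{\left(x \right)}} \, dx$.

Since $\dfrac{\partial}{\partial a}\,x^{a} = x^{a} \ln x$, the $\ln x$ in the denominator cancels and
$$\frac{dI}{da} = \int_{0}^{1} -4 x^{a} \, dx = -4 \left[\frac{x^{a+1}}{a+1}\right]_0^1 = - \frac{4}{a + 1}.$$

Integrating with respect to $a$ gives $I(a) = \log{\left(\frac{16}{\left(a + 1\right)^{4}} \right)} + C$.

At $a = 1$ the integrand is identically $0$, so $I(1) = 0$. The closed form gives $0$, hence $C = 0$.

Setting $a = \frac{3}{2}$:
$$I = \log{\left(\frac{256}{625} \right)}.$$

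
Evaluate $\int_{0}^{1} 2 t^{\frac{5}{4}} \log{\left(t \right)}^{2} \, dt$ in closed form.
$\frac{256}{729}$

Start from the elementary integral
$$J(a) = \int_{0}^{1} 2 t^{a} \, dt = \frac{2}{a + 1}.$$

Differentiating under the integral sign brings down a factor of $\ln t$:
$$\frac{dJ}{da} = \int_{0}^{1} 2 t^{a} \log{\left(t \right)} \, dt = - \frac{2}{\left(a + 1\right)^{2}}.$$

Repeating twice in total — each differentiation brings down another $\ln t$ — gives
$$\frac{d^{2}J}{da^{2}} = \int_{0}^{1} 2 t^{a} \log{\left(t \right)}^{2} \, dt = \frac{4}{\left(a + 1\right)^{3}},$$
and the integrand here is exactly the target integrand, so $I = \frac{4}{\left(a + 1\right)^{3}}$.

Setting $a = \frac{5}{4}$:
$$I = \frac{256}{729}.$$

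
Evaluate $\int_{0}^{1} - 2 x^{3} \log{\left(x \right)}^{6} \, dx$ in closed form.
$- \frac{45}{512}$

Consider the simpler parametrised integral
$$J(a) = \int_{0}^{1} - 2 x^{a} \, dx = - \frac{2}{a + 1}.$$

Differentiating under the integral sign brings down a factor of $\ln x$:
$$\frac{dJ}{da} = \int_{0}^{1} - 2 x^{a} \log{\left(x \right)} \, dx = \frac{2}{\left(a + 1\right)^{2}}.$$

Repeating $6$ times in total — each differentiation brings down another $\ln x$ — gives
$$\frac{d^{6}J}{da^{6}} = \int_{0}^{1} - 2 x^{a} \log{\left(x \right)}^{6} \, dx = - \frac{1440}{\left(a + 1\right)^{7}},$$
and the integrand here is exactly the target integrand, so $I = - \frac{1440}{\left(a + 1\right)^{7}}$.

Setting $a = 3$:
$$I = - \frac{45}{512}.$$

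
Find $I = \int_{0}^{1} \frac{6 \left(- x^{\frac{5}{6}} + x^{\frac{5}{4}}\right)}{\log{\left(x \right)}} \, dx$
$- \log{\left(\frac{113379904}{387420489} \right)}$

Replace the exponent $\frac{5}{6}$ by a parameter $a$: let $I(a) = \int_{0}^{1} \frac{6 \left(x^{\frac{5}{4}} - x^{a}\right)}{\log{\left(x \right)}} \, dx$.

Since $\dfrac{\partial}{\partial a}\,x^{a} = x^{a} \ln x$, the $\ln x$ in the denominator cancels and
$$\frac{dI}{da} = \int_{0}^{1} -6 x^{a} \, dx = -6 \left[\frac{x^{a+1}}{a+1}\right]_0^1 = - \frac{6}{a + 1}.$$

Integrating with respect to $a$ gives $I(a) = - \log{\left(\frac{4096 \left(a + 1\right)^{6}}{531441} \right)} + C$.

At $a = \frac{5}{4}$ the integrand is identically $0$, so $I(\frac{5}{4}) = 0$. The closed form gives $0$, hence $C = 0$.

Setting $a = \frac{5}{6}$:
$$I = - \log{\left(\frac{113379904}{387420489} \right)}.$$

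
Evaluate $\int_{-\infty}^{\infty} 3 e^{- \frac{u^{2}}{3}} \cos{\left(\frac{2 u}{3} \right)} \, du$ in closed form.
$\frac{3 \sqrt{3} \sqrt{\pi}}{e^{\frac{1}{3}}}$

Let $b$ denote the cosine frequency and define $I(b) = \int_{-\infty}^{\infty} 3 e^{- \frac{u^{2}}{3}} \cos{\left(b u \right)} \, du$.

Differentiating under the integral sign,
$$I'(b) = \int_{-\infty}^{\infty} - 3 u e^{- \frac{u^{2}}{3}} \sin{\left(b u \right)} \, du.$$

Integrate $\int_{-\infty}^{\infty} u \sin(b u)\, e^{- \frac{u^{2}}{3}}\, du$ by parts with $w = \sin(b u)$ and $dv = u\, e^{- \frac{u^{2}}{3}}\, du$, giving $v = - \frac{3 e^{- \frac{u^{2}}{3}}}{2}$. The boundary term vanishes and
$$\int_{-\infty}^{\infty} u \sin(b u)\, e^{- \frac{u^{2}}{3}}\, du = \frac{3 b}{2} \int_{-\infty}^{\infty} \cos(b u)\, e^{- \frac{u^{2}}{3}}\, du,$$
so $I'(b) = - \frac{3 b}{2}\, I(b)$.

This is a separable first-order ODE; solving with the initial condition $I(0) = \int_{-\infty}^{\infty} 3 e^{- \frac{u^{2}}{3}}\,du = 3 \sqrt{3} \sqrt{\pi}$ gives
$$I(b) = 3 \sqrt{3} \sqrt{\pi} e^{- \frac{3 b^{2}}{4}}.$$

Setting $b = \frac{2}{3}$:
$$I = \frac{3 \sqrt{3} \sqrt{\pi}}{e^{\frac{1}{3}}}.$$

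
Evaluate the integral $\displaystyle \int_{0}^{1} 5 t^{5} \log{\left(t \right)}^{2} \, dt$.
$\frac{5}{108}$

Start from the elementary integral
$$J(a) = \int_{0}^{1} 5 t^{a} \, dt = \frac{5}{a + 1}.$$

Differentiating under the integral sign brings down a factor of $\ln t$:
$$\frac{dJ}{da} = \int_{0}^{1} 5 t^{a} \log{\left(t \right)} \, dt = - \frac{5}{\left(a + 1\right)^{2}}.$$

Repeating twice in total — each differentiation brings down another $\ln t$ — gives
$$\frac{d^{2}J}{da^{2}} = \int_{0}^{1} 5 t^{a} \log{\left(t \right)}^{2} \, dt = \frac{10}{\left(a + 1\right)^{3}},$$
and the integrand here is exactly the target integrand, so $I = \frac{10}{\left(a + 1\right)^{3}}$.

Setting $a = 5$:
$$I = \frac{5}{108}.$$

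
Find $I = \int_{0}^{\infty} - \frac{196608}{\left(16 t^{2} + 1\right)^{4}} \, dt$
$- 7680 \pi$

Recall the elementary integral
$$J(a) = \int_{0}^{\infty} - \frac{3}{a^{2} + t^{2}} \, dt = - \frac{3 \pi}{2 a}.$$

Differentiating under the integral sign with respect to $a$,
$$\frac{dJ}{da} = \int_{0}^{\infty} \frac{6 a}{\left(a^{2} + t^{2}\right)^{2}} \, dt = \frac{3 \pi}{2 a^{2}},$$
so $\int_{0}^{\infty} - \frac{3}{\left(a^{2} + t^{2}\right)^{2}} \, dt = - \frac{3 \pi}{4 a^{3}}$.

Repeating — each differentiation of $1/(t^2+a^2)^j$ produces $-2ja/(t^2+a^2)^{j+1}$ — and dividing through by $-2ja$ at each step yields, after $3$ differentiations in total,
$$\int_{0}^{\infty} - \frac{3}{\left(a^{2} + t^{2}\right)^{4}} \, dt = - \frac{15 \pi}{32 a^{7}}.$$

Setting $a = \frac{1}{4}$:
$$I = - 7680 \pi.$$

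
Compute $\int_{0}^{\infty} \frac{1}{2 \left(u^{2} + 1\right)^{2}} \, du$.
$\frac{\pi}{8}$

Begin with the known result
$$J(a) = \int_{0}^{\infty} \frac{1}{2 \left(a^{2} + u^{2}\right)} \, du = \frac{\pi}{4 a}.$$

Differentiating under the integral sign with respect to $a$,
$$\frac{dJ}{da} = \int_{0}^{\infty} - \frac{a}{\left(a^{2} + u^{2}\right)^{2}} \, du = - \frac{\pi}{4 a^{2}},$$
so $\int_{0}^{\infty} \frac{1}{2 \left(a^{2} + u^{2}\right)^{2}} \, du = \frac{\pi}{8 a^{3}}$.

Setting $a = 1$:
$$I = \frac{\pi}{8}.$$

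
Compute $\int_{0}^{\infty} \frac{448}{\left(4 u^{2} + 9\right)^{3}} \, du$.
$\frac{14 \pi}{81}$

Start from the standard arctangent integral
$$J(a) = \int_{0}^{\infty} \frac{7}{a^{2} + u^{2}} \, du = \frac{7 \pi}{2 a}.$$

Differentiating under the integral sign with respect to $a$,
$$\frac{dJ}{da} = \int_{0}^{\infty} - \frac{14 a}{\left(a^{2} + u^{2}\right)^{2}} \, du = - \frac{7 \pi}{2 a^{2}},$$
so $\int_{0}^{\infty} \frac{7}{\left(a^{2} + u^{2}\right)^{2}} \, du = \frac{7 \pi}{4 a^{3}}$.

Repeating — each differentiation of $1/(u^2+a^2)^j$ produces $-2ja/(u^2+a^2)^{j+1}$ — and dividing through by $-2ja$ at each step yields, after $2$ differentiations in total,
$$\int_{0}^{\infty} \frac{7}{\left(a^{2} + u^{2}\right)^{3}} \, du = \frac{21 \pi}{16 a^{5}}.$$

Setting $a = \frac{3}{2}$:
$$I = \frac{14 \pi}{81}.$$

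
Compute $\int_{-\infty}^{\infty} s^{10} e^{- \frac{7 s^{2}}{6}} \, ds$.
$\frac{32805 \sqrt{42} \sqrt{\pi}}{16807}$

Start from the elementary integral
$$J(a) = \int_{-\infty}^{\infty} e^{- a s^{2}} \, ds = \frac{\sqrt{\pi}}{\sqrt{a}}.$$

Differentiating under the integral sign brings down a factor of $(-s^2)$:
$$\frac{dJ}{da} = \int_{-\infty}^{\infty} - s^{2} e^{- a s^{2}} \, ds = - \frac{\sqrt{\pi}}{2 a^{\frac{3}{2}}}.$$

Repeating $5$ times in total — each differentiation brings down another $(-s^2)$ — gives
$$\frac{d^{5}J}{da^{5}} = \int_{-\infty}^{\infty} - s^{10} e^{- a s^{2}} \, ds = - \frac{945 \sqrt{\pi}}{32 a^{\frac{11}{2}}},$$
and the integrand here is $(-1)^{5}$ times the target integrand, so $I = (-1)^{5}\,\frac{d^{5}J}{da^{5}} = \frac{945 \sqrt{\pi}}{32 a^{\frac{11}{2}}}$.

Setting $a = \frac{7}{6}$:
$$I = \frac{32805 \sqrt{42} \sqrt{\pi}}{16807}.$$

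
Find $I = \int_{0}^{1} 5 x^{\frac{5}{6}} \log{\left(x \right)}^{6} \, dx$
$\frac{1007769600}{19487171}$

Consider the simpler parametrised integral
$$J(a) = \int_{0}^{1} 5 x^{a} \, dx = \frac{5}{a + 1}.$$

Differentiating under the integral sign brings down a factor of $\ln x$:
$$\frac{dJ}{da} = \int_{0}^{1} 5 x^{a} \log{\left(x \right)} \, dx = - \frac{5}{\left(a + 1\right)^{2}}.$$

Repeating $6$ times in total — each differentiation brings down another $\ln x$ — gives
$$\frac{d^{6}J}{da^{6}} = \int_{0}^{1} 5 x^{a} \log{\left(x \right)}^{6} \, dx = \frac{3600}{\left(a + 1\right)^{7}},$$
and the integrand here is exactly the target integrand, so $I = \frac{3600}{\left(a + 1\right)^{7}}$.

Setting $a = \frac{5}{6}$:
$$I = \frac{1007769600}{19487171}.$$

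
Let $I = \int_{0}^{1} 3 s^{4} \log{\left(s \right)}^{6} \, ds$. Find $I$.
$\frac{432}{15625}$

Start from the elementary integral
$$J(a) = \int_{0}^{1} 3 s^{a} \, ds = \frac{3}{a + 1}.$$

Differentiating under the integral sign brings down a factor of $\ln s$:
$$\frac{dJ}{da} = \int_{0}^{1} 3 s^{a} \log{\left(s \right)} \, ds = - \frac{3}{\left(a + 1\right)^{2}}.$$

Repeating $6$ times in total — each differentiation brings down another $\ln s$ — gives
$$\frac{d^{6}J}{da^{6}} = \int_{0}^{1} 3 s^{a} \log{\left(s \right)}^{6} \, ds = \frac{2160}{\left(a + 1\right)^{7}},$$
and the integrand here is exactly the target integrand, so $I = \frac{2160}{\left(a + 1\right)^{7}}$.

Setting $a = 4$:
$$I = \frac{432}{15625}.$$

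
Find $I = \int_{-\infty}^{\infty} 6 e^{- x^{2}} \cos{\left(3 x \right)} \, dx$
$\frac{6 \sqrt{\pi}}{e^{\frac{9}{4}}}$

Treat the cosine frequency as a parameter and define $I(b) = \int_{-\infty}^{\infty} 6 e^{- x^{2}} \cos{\left(b x \right)} \, dx$.

Differentiating under the integral sign,
$$I'(b) = \int_{-\infty}^{\infty} - 6 x e^{- x^{2}} \sin{\left(b x \right)} \, dx.$$

Integrate $\int_{-\infty}^{\infty} x \sin(b x)\, e^{- x^{2}}\, dx$ by parts with $u = \sin(b x)$ and $dv = x\, e^{- x^{2}}\, dx$, giving $v = - \frac{e^{- x^{2}}}{2}$. The boundary term vanishes and
$$\int_{-\infty}^{\infty} x \sin(b x)\, e^{- x^{2}}\, dx = \frac{b}{2} \int_{-\infty}^{\infty} \cos(b x)\, e^{- x^{2}}\, dx,$$
so $I'(b) = - \frac{b}{2}\, I(b)$.

This is a separable first-order ODE; solving with the initial condition $I(0) = \int_{-\infty}^{\infty} 6 e^{- x^{2}}\,dx = 6 \sqrt{\pi}$ gives
$$I(b) = 6 \sqrt{\pi} e^{- \frac{b^{2}}{4}}.$$

Setting $b = 3$:
$$I = \frac{6 \sqrt{\pi}}{e^{\frac{9}{4}}}.$$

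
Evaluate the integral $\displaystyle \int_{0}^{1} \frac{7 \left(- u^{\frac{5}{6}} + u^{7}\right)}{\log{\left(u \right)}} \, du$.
$- \log{\left(\frac{19487171}{587068342272} \right)}$

Introduce a parameter $a$ in the exponent: let $I(a) = \int_{0}^{1} \frac{7 \left(u^{7} - u^{a}\right)}{\log{\left(u \right)}} \, du$.

Since $\dfrac{\partial}{\partial a}\,u^{a} = u^{a} \ln u$, the $\ln u$ in the denominator cancels and
$$\frac{dI}{da} = \int_{0}^{1} -7 u^{a} \, du = -7 \left[\frac{u^{a+1}}{a+1}\right]_0^1 = - \frac{7}{a + 1}.$$

Integrating with respect to $a$ gives $I(a) = - \log{\left(\frac{\left(a + 1\right)^{7}}{2097152} \right)} + C$.

At $a = 7$ the integrand is identically $0$, so $I(7) = 0$. The closed form gives $0$, hence $C = 0$.

Setting $a = \frac{5}{6}$:
$$I = - \log{\left(\frac{19487171}{587068342272} \right)}.$$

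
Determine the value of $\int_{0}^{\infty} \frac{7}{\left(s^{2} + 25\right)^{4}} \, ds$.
$\frac{7 \pi}{500000}$

Recall the elementary integral
$$J(a) = \int_{0}^{\infty} \frac{7}{a^{2} + s^{2}} \, ds = \frac{7 \pi}{2 a}.$$

Differentiating under the integral sign with respect to $a$,
$$\frac{dJ}{da} = \int_{0}^{\infty} - \frac{14 a}{\left(a^{2} + s^{2}\right)^{2}} \, ds = - \frac{7 \pi}{2 a^{2}},$$
so $\int_{0}^{\infty} \frac{7}{\left(a^{2} + s^{2}\right)^{2}} \, ds = \frac{7 \pi}{4 a^{3}}$.

Repeating — each differentiation of $1/(s^2+a^2)^j$ produces $-2ja/(s^2+a^2)^{j+1}$ — and dividing through by $-2ja$ at each step yields, after $3$ differentiations in total,
$$\int_{0}^{\infty} \frac{7}{\left(a^{2} + s^{2}\right)^{4}} \, ds = \frac{35 \pi}{32 a^{7}}.$$

Setting $a = 5$:
$$I = \frac{7 \pi}{500000}.$$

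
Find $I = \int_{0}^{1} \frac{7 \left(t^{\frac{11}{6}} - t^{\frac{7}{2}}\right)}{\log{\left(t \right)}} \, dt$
$- \log{\left(\frac{10460353203}{410338673} \right)}$

Introduce a parameter $a$ in the exponent: let $I(a) = \int_{0}^{1} \frac{7 \left(t^{\frac{11}{6}} - t^{a}\right)}{\log{\left(t \right)}} \, dt$.

Since $\dfrac{\partial}{\partial a}\,t^{a} = t^{a} \ln t$, the $\ln t$ in the denominator cancels and
$$\frac{dI}{da} = \int_{0}^{1} -7 t^{a} \, dt = -7 \left[\frac{t^{a+1}}{a+1}\right]_0^1 = - \frac{7}{a + 1}.$$

Integrating with respect to $a$ gives $I(a) = - \log{\left(\frac{279936 \left(a + 1\right)^{7}}{410338673} \right)} + C$.

At $a = \frac{11}{6}$ the integrand is identically $0$, so $I(\frac{11}{6}) = 0$. The closed form gives $0$, hence $C = 0$.

Setting $a = \frac{7}{2}$:
$$I = - \log{\left(\frac{10460353203}{410338673} \right)}.$$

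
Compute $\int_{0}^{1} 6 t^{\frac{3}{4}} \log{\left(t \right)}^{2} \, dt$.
$\frac{768}{343}$

Begin with the known integral
$$J(a) = \int_{0}^{1} 6 t^{a} \, dt = \frac{6}{a + 1}.$$

Differentiating under the integral sign brings down a factor of $\ln t$:
$$\frac{dJ}{da} = \int_{0}^{1} 6 t^{a} \log{\left(t \right)} \, dt = - \frac{6}{\left(a + 1\right)^{2}}.$$

Repeating twice in total — each differentiation brings down another $\ln t$ — gives
$$\frac{d^{2}J}{da^{2}} = \int_{0}^{1} 6 t^{a} \log{\left(t \right)}^{2} \, dt = \frac{12}{\left(a + 1\right)^{3}},$$
and the integrand here is exactly the target integrand, so $I = \frac{12}{\left(a + 1\right)^{3}}$.

Setting $a = \frac{3}{4}$:
$$I = \frac{768}{343}.$$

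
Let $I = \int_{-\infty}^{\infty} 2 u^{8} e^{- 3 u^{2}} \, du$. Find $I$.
$\frac{35 \sqrt{3} \sqrt{\pi}}{648}$

Consider the simpler parametrised integral
$$J(a) = \int_{-\infty}^{\infty} 2 e^{- a u^{2}} \, du = \frac{2 \sqrt{\pi}}{\sqrt{a}}.$$

Differentiating under the integral sign brings down a factor of $(-u^2)$:
$$\frac{dJ}{da} = \int_{-\infty}^{\infty} - 2 u^{2} e^{- a u^{2}} \, du = - \frac{\sqrt{\pi}}{a^{\frac{3}{2}}}.$$

Repeating $4$ times in total — each differentiation brings down another $(-u^2)$ — gives
$$\frac{d^{4}J}{da^{4}} = \int_{-\infty}^{\infty} 2 u^{8} e^{- a u^{2}} \, du = \frac{105 \sqrt{\pi}}{8 a^{\frac{9}{2}}},$$
and the integrand here is exactly the target integrand, so $I = \frac{105 \sqrt{\pi}}{8 a^{\frac{9}{2}}}$.

Setting $a = 3$:
$$I = \frac{35 \sqrt{3} \sqrt{\pi}}{648}.$$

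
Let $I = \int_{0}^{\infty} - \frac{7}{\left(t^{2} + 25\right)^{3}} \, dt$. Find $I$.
$- \frac{21 \pi}{50000}$

Start from the standard arctangent integral
$$J(a) = \int_{0}^{\infty} - \frac{7}{a^{2} + t^{2}} \, dt = - \frac{7 \pi}{2 a}.$$

Differentiating under the integral sign with respect to $a$,
$$\frac{dJ}{da} = \int_{0}^{\infty} \frac{14 a}{\left(a^{2} + t^{2}\right)^{2}} \, dt = \frac{7 \pi}{2 a^{2}},$$
so $\int_{0}^{\infty} - \frac{7}{\left(a^{2} + t^{2}\right)^{2}} \, dt = - \frac{7 \pi}{4 a^{3}}$.

Repeating — each differentiation of $1/(t^2+a^2)^j$ produces $-2ja/(t^2+a^2)^{j+1}$ — and dividing through by $-2ja$ at each step yields, after $2$ differentiations in total,
$$\int_{0}^{\infty} - \frac{7}{\left(a^{2} + t^{2}\right)^{3}} \, dt = - \frac{21 \pi}{16 a^{5}}.$$

Setting $a = 5$:
$$I = - \frac{21 \pi}{50000}.$$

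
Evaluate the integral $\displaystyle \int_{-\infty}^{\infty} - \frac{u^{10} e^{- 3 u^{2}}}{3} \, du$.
$- \frac{35 \sqrt{3} \sqrt{\pi}}{2592}$

Start from the elementary integral
$$J(a) = \int_{-\infty}^{\infty} - \frac{e^{- a u^{2}}}{3} \, du = - \frac{\sqrt{\pi}}{3 \sqrt{a}}.$$

Differentiating under the integral sign brings down a factor of $(-u^2)$:
$$\frac{dJ}{da} = \int_{-\infty}^{\infty} \frac{u^{2} e^{- a u^{2}}}{3} \, du = \frac{\sqrt{\pi}}{6 a^{\frac{3}{2}}}.$$

Repeating $5$ times in total — each differentiation brings down another $(-u^2)$ — gives
$$\frac{d^{5}J}{da^{5}} = \int_{-\infty}^{\infty} \frac{u^{10} e^{- a u^{2}}}{3} \, du = \frac{315 \sqrt{\pi}}{32 a^{\frac{11}{2}}},$$
and the integrand here is $(-1)^{5}$ times the target integrand, so $I = (-1)^{5}\,\frac{d^{5}J}{da^{5}} = - \frac{315 \sqrt{\pi}}{32 a^{\frac{11}{2}}}$.

Setting $a = 3$:
$$I = - \frac{35 \sqrt{3} \sqrt{\pi}}{2592}.$$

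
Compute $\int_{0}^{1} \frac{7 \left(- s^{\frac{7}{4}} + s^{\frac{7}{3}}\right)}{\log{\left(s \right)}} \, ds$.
$- \log{\left(\frac{42618442977}{163840000000} \right)}$

Consider the one-parameter family: let $I(a) = \int_{0}^{1} \frac{7 \left(s^{\frac{7}{3}} - s^{a}\right)}{\log{\left(s \right)}} \, ds$.

Since $\dfrac{\partial}{\partial a}\,s^{a} = s^{a} \ln s$, the $\ln s$ in the denominator cancels and
$$\frac{dI}{da} = \int_{0}^{1} -7 s^{a} \, ds = -7 \left[\frac{s^{a+1}}{a+1}\right]_0^1 = - \frac{7}{a + 1}.$$

Integrating with respect to $a$ gives $I(a) = - \log{\left(\frac{2187 \left(a + 1\right)^{7}}{10000000} \right)} + C$.

At $a = \frac{7}{3}$ the integrand is identically $0$, so $I(\frac{7}{3}) = 0$. The closed form gives $0$, hence $C = 0$.

Setting $a = \frac{7}{4}$:
$$I = - \log{\left(\frac{42618442977}{163840000000} \right)}.$$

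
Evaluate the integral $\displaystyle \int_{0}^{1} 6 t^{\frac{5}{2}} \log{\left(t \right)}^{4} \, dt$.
$\frac{4608}{16807}$

Consider the simpler parametrised integral
$$J(a) = \int_{0}^{1} 6 t^{a} \, dt = \frac{6}{a + 1}.$$

Differentiating under the integral sign brings down a factor of $\ln t$:
$$\frac{dJ}{da} = \int_{0}^{1} 6 t^{a} \log{\left(t \right)} \, dt = - \frac{6}{\left(a + 1\right)^{2}}.$$

Repeating $4$ times in total — each differentiation brings down another $\ln t$ — gives
$$\frac{d^{4}J}{da^{4}} = \int_{0}^{1} 6 t^{a} \log{\left(t \right)}^{4} \, dt = \frac{144}{\left(a + 1\right)^{5}},$$
and the integrand here is exactly the target integrand, so $I = \frac{144}{\left(a + 1\right)^{5}}$.

Setting $a = \frac{5}{2}$:
$$I = \frac{4608}{16807}.$$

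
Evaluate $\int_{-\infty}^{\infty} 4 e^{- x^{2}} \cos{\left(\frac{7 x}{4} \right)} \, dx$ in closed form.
$\frac{4 \sqrt{\pi}}{e^{\frac{49}{64}}}$

Define $I(b) = \int_{-\infty}^{\infty} 4 e^{- x^{2}} \cos{\left(b x \right)} \, dx$.

Differentiating under the integral sign,
$$I'(b) = \int_{-\infty}^{\infty} - 4 x e^{- x^{2}} \sin{\left(b x \right)} \, dx.$$

Integrate $\int_{-\infty}^{\infty} x \sin(b x)\, e^{- x^{2}}\, dx$ by parts with $u = \sin(b x)$ and $dv = x\, e^{- x^{2}}\, dx$, giving $v = - \frac{e^{- x^{2}}}{2}$. The boundary term vanishes and
$$\int_{-\infty}^{\infty} x \sin(b x)\, e^{- x^{2}}\, dx = \frac{b}{2} \int_{-\infty}^{\infty} \cos(b x)\, e^{- x^{2}}\, dx,$$
so $I'(b) = - \frac{b}{2}\, I(b)$.

This is a separable first-order ODE; solving with the initial condition $I(0) = \int_{-\infty}^{\infty} 4 e^{- x^{2}}\,dx = 4 \sqrt{\pi}$ gives
$$I(b) = 4 \sqrt{\pi} e^{- \frac{b^{2}}{4}}.$$

Setting $b = \frac{7}{4}$:
$$I = \frac{4 \sqrt{\pi}}{e^{\frac{49}{64}}}.$$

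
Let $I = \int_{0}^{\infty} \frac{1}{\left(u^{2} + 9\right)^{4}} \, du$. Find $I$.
$\frac{5 \pi}{69984}$

Recall the elementary integral
$$J(a) = \int_{0}^{\infty} \frac{1}{a^{2} + u^{2}} \, du = \frac{\pi}{2 a}.$$

Differentiating under the integral sign with respect to $a$,
$$\frac{dJ}{da} = \int_{0}^{\infty} - \frac{2 a}{\left(a^{2} + u^{2}\right)^{2}} \, du = - \frac{\pi}{2 a^{2}},$$
so $\int_{0}^{\infty} \frac{1}{\left(a^{2} + u^{2}\right)^{2}} \, du = \frac{\pi}{4 a^{3}}$.

Repeating — each differentiation of $1/(u^2+a^2)^j$ produces $-2ja/(u^2+a^2)^{j+1}$ — and dividing through by $-2ja$ at each step yields, after $3$ differentiations in total,
$$\int_{0}^{\infty} \frac{1}{\left(a^{2} + u^{2}\right)^{4}} \, du = \frac{5 \pi}{32 a^{7}}.$$

Setting $a = 3$:
$$I = \frac{5 \pi}{69984}.$$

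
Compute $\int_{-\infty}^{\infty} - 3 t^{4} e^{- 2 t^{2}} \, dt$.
$- \frac{9 \sqrt{2} \sqrt{\pi}}{32}$

Consider the simpler parametrised integral
$$J(a) = \int_{-\infty}^{\infty} - 3 e^{- a t^{2}} \, dt = - \frac{3 \sqrt{\pi}}{\sqrt{a}}.$$

Differentiating under the integral sign brings down a factor of $(-t^2)$:
$$\frac{dJ}{da} = \int_{-\infty}^{\infty} 3 t^{2} e^{- a t^{2}} \, dt = \frac{3 \sqrt{\pi}}{2 a^{\frac{3}{2}}}.$$

Repeating twice in total — each differentiation brings down another $(-t^2)$ — gives
$$\frac{d^{2}J}{da^{2}} = \int_{-\infty}^{\infty} - 3 t^{4} e^{- a t^{2}} \, dt = - \frac{9 \sqrt{\pi}}{4 a^{\frac{5}{2}}},$$
and the integrand here is exactly the target integrand, so $I = - \frac{9 \sqrt{\pi}}{4 a^{\frac{5}{2}}}$.

Setting $a = 2$:
$$I = - \frac{9 \sqrt{2} \sqrt{\pi}}{32}.$$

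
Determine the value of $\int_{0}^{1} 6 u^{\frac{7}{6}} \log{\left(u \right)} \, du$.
$- \frac{216}{169}$

Begin with the known integral
$$J(a) = \int_{0}^{1} 6 u^{a} \, du = \frac{6}{a + 1}.$$

Differentiating under the integral sign brings down a factor of $\ln u$:
$$\frac{dJ}{da} = \int_{0}^{1} 6 u^{a} \log{\left(u \right)} \, du = - \frac{6}{\left(a + 1\right)^{2}}.$$

The integral on the left is $I$, so $I = - \frac{6}{\left(a + 1\right)^{2}}$.

Setting $a = \frac{7}{6}$:
$$I = - \frac{216}{169}.$$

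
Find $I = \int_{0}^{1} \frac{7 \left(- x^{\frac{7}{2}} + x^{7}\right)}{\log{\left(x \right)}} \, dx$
$- \log{\left(\frac{4782969}{268435456} \right)}$

Replace the exponent $\frac{7}{2}$ by a parameter $a$: let $I(a) = \int_{0}^{1} \frac{7 \left(x^{7} - x^{a}\right)}{\log{\left(x \right)}} \, dx$.

Since $\dfrac{\partial}{\partial a}\,x^{a} = x^{a} \ln x$, the $\ln x$ in the denominator cancels and
$$\frac{dI}{da} = \int_{0}^{1} -7 x^{a} \, dx = -7 \left[\frac{x^{a+1}}{a+1}\right]_0^1 = - \frac{7}{a + 1}.$$

Integrating with respect to $a$ gives $I(a) = - \log{\left(\frac{\left(a + 1\right)^{7}}{2097152} \right)} + C$.

At $a = 7$ the integrand is identically $0$, so $I(7) = 0$. The closed form gives $0$, hence $C = 0$.

Setting $a = \frac{7}{2}$:
$$I = - \log{\left(\frac{4782969}{268435456} \right)}.$$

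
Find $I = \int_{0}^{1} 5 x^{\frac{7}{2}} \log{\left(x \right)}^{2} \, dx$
$\frac{80}{729}$

Begin with the known integral
$$J(a) = \int_{0}^{1} 5 x^{a} \, dx = \frac{5}{a + 1}.$$

Differentiating under the integral sign brings down a factor of $\ln x$:
$$\frac{dJ}{da} = \int_{0}^{1} 5 x^{a} \log{\left(x \right)} \, dx = - \frac{5}{\left(a + 1\right)^{2}}.$$

Repeating twice in total — each differentiation brings down another $\ln x$ — gives
$$\frac{d^{2}J}{da^{2}} = \int_{0}^{1} 5 x^{a} \log{\left(x \right)}^{2} \, dx = \frac{10}{\left(a + 1\right)^{3}},$$
and the integrand here is exactly the target integrand, so $I = \frac{10}{\left(a + 1\right)^{3}}$.

Setting $a = \frac{7}{2}$:
$$I = \frac{80}{729}.$$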